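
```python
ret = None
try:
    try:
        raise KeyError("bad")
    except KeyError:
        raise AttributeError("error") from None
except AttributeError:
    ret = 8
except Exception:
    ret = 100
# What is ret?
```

Step-by-step execution trace:
1. Inner try raises KeyError; inner `except KeyError` catches it.
2. `raise AttributeError(...) from None` raises AttributeError (from None suppresses __context__, but the active exception is still AttributeError).
3. Outer `except AttributeError` matches → ret = 8.
4. `except Exception` is not reached.
Result: 8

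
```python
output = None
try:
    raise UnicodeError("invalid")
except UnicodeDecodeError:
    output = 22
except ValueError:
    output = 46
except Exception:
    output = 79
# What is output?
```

Step-by-step execution trace:
1. `raise UnicodeError(...)` raises UnicodeError.
2. `except UnicodeDecodeError` does not match (UnicodeError is not a subclass of UnicodeDecodeError); skipped.
3. `except ValueError` matches (UnicodeError is a subclass of ValueError) → output = 46.
4. `except Exception` is not reached.
Result: 46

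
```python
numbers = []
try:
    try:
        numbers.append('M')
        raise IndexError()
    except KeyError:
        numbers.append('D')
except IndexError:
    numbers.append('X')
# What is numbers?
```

Step-by-step execution trace:
1. Inner try: `numbers.append('M')` → numbers = ['M'].
2. `raise IndexError()` raises IndexError.
3. Inner `except KeyError` does not match IndexError; exception propagates to outer try.
4. Outer `except IndexError` matches → `numbers.append('X')` → numbers = ['M', 'X'].
Result: ['M', 'X']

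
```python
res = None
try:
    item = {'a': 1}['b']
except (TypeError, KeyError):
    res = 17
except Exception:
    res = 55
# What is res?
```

Step-by-step execution trace:
1. `item = {'a': 1}['b']` raises KeyError.
2. `except (TypeError, KeyError)` matches (KeyError is in the tuple) → res = 17.
3. `except Exception` is not reached.
Result: 17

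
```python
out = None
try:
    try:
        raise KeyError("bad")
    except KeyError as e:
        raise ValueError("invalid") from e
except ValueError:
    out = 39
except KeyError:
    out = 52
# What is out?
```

Step-by-step execution trace:
1. Inner try raises KeyError; inner `except KeyError as e` catches it.
2. `raise ValueError(...) from e` raises ValueError (KeyError is attached as __cause__, but only ValueError is active).
3. Outer `except ValueError` matches → out = 39.
4. `except KeyError` is not reached.
Result: 39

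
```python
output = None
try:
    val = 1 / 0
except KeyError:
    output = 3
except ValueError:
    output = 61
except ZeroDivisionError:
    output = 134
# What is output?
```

Step-by-step execution trace:
1. `val = 1 / 0` raises ZeroDivisionError.
2. `except KeyError` does not match ZeroDivisionError; skipped.
3. `except ValueError` does not match ZeroDivisionError; skipped.
4. `except ZeroDivisionError` matches → output = 134.
Result: 134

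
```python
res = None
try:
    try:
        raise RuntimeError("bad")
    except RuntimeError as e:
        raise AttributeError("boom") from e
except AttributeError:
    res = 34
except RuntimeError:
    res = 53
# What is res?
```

Step-by-step execution trace:
1. Inner try raises RuntimeError; inner `except RuntimeError as e` catches it.
2. `raise AttributeError(...) from e` raises AttributeError (RuntimeError is attached as __cause__, but only AttributeError is active).
3. Outer `except AttributeError` matches → res = 34.
4. `except RuntimeError` is not reached.
Result: 34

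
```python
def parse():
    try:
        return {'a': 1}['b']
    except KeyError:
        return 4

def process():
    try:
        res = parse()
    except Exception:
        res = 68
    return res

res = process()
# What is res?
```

Step-by-step execution trace:
1. `process()` calls `parse()`.
2. In parse: `{'a': 1}['b']` raises KeyError; `except KeyError` catches it → returns 4.
3. In process: `res = parse()` → res = 4. No exception reaches process.
4. `except Exception` is skipped; process returns 4.
5. res = 4.
Result: 4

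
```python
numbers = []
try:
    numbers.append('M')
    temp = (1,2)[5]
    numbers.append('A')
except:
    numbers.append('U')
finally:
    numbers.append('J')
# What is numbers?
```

Step-by-step execution trace:
1. try: `numbers.append('M')` → numbers = ['M'].
2. `temp = (1,2)[5]` raises IndexError; `numbers.append('A')` is not reached.
3. bare `except` matches → `numbers.append('U')` → numbers = ['M', 'U'].
4. finally always runs: `numbers.append('J')` → numbers = ['M', 'U', 'J'].
Result: ['M', 'U', 'J']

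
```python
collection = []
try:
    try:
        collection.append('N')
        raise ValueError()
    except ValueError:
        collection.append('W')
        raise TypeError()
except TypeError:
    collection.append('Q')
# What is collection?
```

Step-by-step execution trace:
1. Inner try: `collection.append('N')` → collection = ['N'].
2. `raise ValueError()` raises ValueError.
3. Inner `except ValueError` matches → `collection.append('W')` → collection = ['N', 'W'].
4. `raise TypeError()` raises TypeError; propagates to outer try.
5. Outer `except TypeError` matches → `collection.append('Q')` → collection = ['N', 'W', 'Q'].
Result: ['N', 'W', 'Q']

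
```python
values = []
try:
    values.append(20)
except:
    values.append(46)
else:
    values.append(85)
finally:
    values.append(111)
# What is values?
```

Step-by-step execution trace:
1. try: `values.append(20)` → values = [20]. No exception raised.
2. `except` is skipped.
3. `else` runs: `values.append(85)` → values = [20, 85].
4. `finally` always runs: `values.append(111)` → values = [20, 85, 111].
Result: [20, 85, 111]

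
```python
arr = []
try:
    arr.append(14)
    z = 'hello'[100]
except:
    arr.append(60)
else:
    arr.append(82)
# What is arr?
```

Step-by-step execution trace:
1. try: `arr.append(14)` → arr = [14].
2. `z = 'hello'[100]` raises IndexError.
3. bare `except` matches → `arr.append(60)` → arr = [14, 60].
4. `else` is skipped (an exception was raised).
Result: [14, 60]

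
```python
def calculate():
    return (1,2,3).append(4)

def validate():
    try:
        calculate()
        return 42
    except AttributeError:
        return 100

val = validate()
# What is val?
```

Step-by-step execution trace:
1. `validate()` calls `calculate()`.
2. `calculate()` evaluates `(1,2,3).append(4)`, which raises AttributeError; it propagates to the caller.
3. `return 42` is not reached.
4. `except AttributeError` in validate matches → returns 100.
5. val = 100.
Result: 100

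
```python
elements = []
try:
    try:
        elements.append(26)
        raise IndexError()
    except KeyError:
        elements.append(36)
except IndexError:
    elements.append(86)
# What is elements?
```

Step-by-step execution trace:
1. Inner try: `elements.append(26)` → elements = [26].
2. `raise IndexError()` raises IndexError.
3. Inner `except KeyError` does not match IndexError; exception propagates to outer try.
4. Outer `except IndexError` matches → `elements.append(86)` → elements = [26, 86].
Result: [26, 86]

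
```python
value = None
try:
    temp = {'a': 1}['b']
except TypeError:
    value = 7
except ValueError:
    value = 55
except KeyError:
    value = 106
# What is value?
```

Step-by-step execution trace:
1. `temp = {'a': 1}['b']` raises KeyError.
2. `except TypeError` does not match KeyError; skipped.
3. `except ValueError` does not match KeyError; skipped.
4. `except KeyError` matches → value = 106.
Result: 106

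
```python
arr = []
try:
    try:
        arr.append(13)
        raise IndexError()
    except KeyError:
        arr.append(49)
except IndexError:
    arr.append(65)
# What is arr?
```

Step-by-step execution trace:
1. Inner try: `arr.append(13)` → arr = [13].
2. `raise IndexError()` raises IndexError.
3. Inner `except KeyError` does not match IndexError; exception propagates to outer try.
4. Outer `except IndexError` matches → `arr.append(65)` → arr = [13, 65].
Result: [13, 65]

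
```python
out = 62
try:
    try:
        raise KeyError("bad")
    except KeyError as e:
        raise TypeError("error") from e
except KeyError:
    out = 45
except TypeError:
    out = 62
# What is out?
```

Step-by-step execution trace:
1. Inner try raises KeyError; inner `except KeyError as e` catches it.
2. `raise TypeError(...) from e` raises TypeError (KeyError is attached as __cause__, but only TypeError is active).
3. Outer `except KeyError` does not match TypeError; skipped.
4. Outer `except TypeError` matches → out = 62.
Result: 62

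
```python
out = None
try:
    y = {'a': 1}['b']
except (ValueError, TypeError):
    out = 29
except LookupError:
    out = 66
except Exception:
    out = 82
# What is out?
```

Step-by-step execution trace:
1. `y = {'a': 1}['b']` raises KeyError.
2. `except (ValueError, TypeError)` does not match KeyError; skipped.
3. `except LookupError` matches (KeyError is a subclass of LookupError) → out = 66.
4. `except Exception` is not reached.
Result: 66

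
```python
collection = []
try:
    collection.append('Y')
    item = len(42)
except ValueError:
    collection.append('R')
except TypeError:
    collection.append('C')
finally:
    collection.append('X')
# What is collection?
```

Step-by-step execution trace:
1. try: `collection.append('Y')` → collection = ['Y'].
2. `item = len(42)` raises TypeError.
3. `except ValueError` does not match TypeError; skipped.
4. `except TypeError` matches → `collection.append('C')` → collection = ['Y', 'C'].
5. finally always runs: `collection.append('X')` → collection = ['Y', 'C', 'X'].
Result: ['Y', 'C', 'X']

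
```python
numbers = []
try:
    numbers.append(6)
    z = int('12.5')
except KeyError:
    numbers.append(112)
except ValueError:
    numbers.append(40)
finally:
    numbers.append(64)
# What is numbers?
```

Step-by-step execution trace:
1. try: `numbers.append(6)` → numbers = [6].
2. `z = int('12.5')` raises ValueError.
3. `except KeyError` does not match ValueError; skipped.
4. `except ValueError` matches → `numbers.append(40)` → numbers = [6, 40].
5. finally always runs: `numbers.append(64)` → numbers = [6, 40, 64].
Result: [6, 40, 64]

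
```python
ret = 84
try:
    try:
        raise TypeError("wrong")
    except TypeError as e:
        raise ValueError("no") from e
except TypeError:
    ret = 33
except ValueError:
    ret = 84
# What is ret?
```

Step-by-step execution trace:
1. Inner try raises TypeError; inner `except TypeError as e` catches it.
2. `raise ValueError(...) from e` raises ValueError (TypeError is attached as __cause__, but only ValueError is active).
3. Outer `except TypeError` does not match ValueError; skipped.
4. Outer `except ValueError` matches → ret = 84.
Result: 84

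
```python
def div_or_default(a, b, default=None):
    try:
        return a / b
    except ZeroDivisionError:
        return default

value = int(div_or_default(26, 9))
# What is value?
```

Step-by-step execution trace:
1. `div_or_default(26, 9)` enters try: `return 26 / 9` → returns 2.888888888888889. No exception raised.
2. `except ZeroDivisionError` is skipped.
3. `int(2.888888888888889)` → 2 → value = 2.
Result: 2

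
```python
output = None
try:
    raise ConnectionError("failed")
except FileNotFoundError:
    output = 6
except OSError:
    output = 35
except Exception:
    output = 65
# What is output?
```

Step-by-step execution trace:
1. `raise ConnectionError(...)` raises ConnectionError.
2. `except FileNotFoundError` does not match (ConnectionError is not a subclass of FileNotFoundError); skipped.
3. `except OSError` matches (ConnectionError is a subclass of OSError) → output = 35.
4. `except Exception` is not reached.
Result: 35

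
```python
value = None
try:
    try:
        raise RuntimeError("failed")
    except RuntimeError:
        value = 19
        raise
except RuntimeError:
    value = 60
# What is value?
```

Step-by-step execution trace:
1. Inner try: `raise RuntimeError("failed")` raises RuntimeError.
2. Inner `except RuntimeError` matches → value = 19.
3. bare `raise` re-raises the same RuntimeError.
4. Outer `except RuntimeError` matches → value = 60.
Result: 60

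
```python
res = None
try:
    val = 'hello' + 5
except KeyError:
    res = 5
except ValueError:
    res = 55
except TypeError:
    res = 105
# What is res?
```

Step-by-step execution trace:
1. `val = 'hello' + 5` raises TypeError.
2. `except KeyError` does not match TypeError; skipped.
3. `except ValueError` does not match TypeError; skipped.
4. `except TypeError` matches → res = 105.
Result: 105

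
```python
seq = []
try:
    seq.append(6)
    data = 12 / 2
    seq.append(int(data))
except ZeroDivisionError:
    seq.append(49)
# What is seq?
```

Step-by-step execution trace:
1. try: `seq.append(6)` → seq = [6].
2. `data = 12 / 2` → data = 6.0. No exception raised.
3. `seq.append(int(data))` → seq = [6, 6].
4. `except ZeroDivisionError` is skipped (no exception was raised).
Result: [6, 6]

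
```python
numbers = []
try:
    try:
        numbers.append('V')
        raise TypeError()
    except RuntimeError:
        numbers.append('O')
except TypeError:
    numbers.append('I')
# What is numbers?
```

Step-by-step execution trace:
1. Inner try: `numbers.append('V')` → numbers = ['V'].
2. `raise TypeError()` raises TypeError.
3. Inner `except RuntimeError` does not match TypeError; exception propagates to outer try.
4. Outer `except TypeError` matches → `numbers.append('I')` → numbers = ['V', 'I'].
Result: ['V', 'I']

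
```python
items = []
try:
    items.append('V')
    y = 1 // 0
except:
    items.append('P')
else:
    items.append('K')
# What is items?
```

Step-by-step execution trace:
1. try: `items.append('V')` → items = ['V'].
2. `y = 1 // 0` raises ZeroDivisionError.
3. bare `except` matches → `items.append('P')` → items = ['V', 'P'].
4. `else` is skipped (an exception was raised).
Result: ['V', 'P']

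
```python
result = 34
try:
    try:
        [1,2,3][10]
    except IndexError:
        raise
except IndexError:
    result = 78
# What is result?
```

Step-by-step execution trace:
1. Inner try: `[1,2,3][10]` raises IndexError.
2. Inner `except IndexError` matches; bare `raise` re-raises the same IndexError.
3. Outer `except IndexError` matches → result = 78.
Result: 78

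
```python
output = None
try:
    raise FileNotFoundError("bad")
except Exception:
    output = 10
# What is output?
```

Step-by-step execution trace:
1. `raise FileNotFoundError(...)` raises FileNotFoundError.
2. `except Exception` matches (FileNotFoundError is a subclass of Exception) → output = 10.
Result: 10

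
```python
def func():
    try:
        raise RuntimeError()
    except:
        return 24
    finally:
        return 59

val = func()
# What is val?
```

Step-by-step execution trace:
1. `func()` enters try: `raise RuntimeError()` raises RuntimeError.
2. bare `except` matches → `return 24` sets pending return value 24.
3. Before returning, `finally: return 59` runs and overrides the pending return.
4. func() returns 59 → val = 59.
Result: 59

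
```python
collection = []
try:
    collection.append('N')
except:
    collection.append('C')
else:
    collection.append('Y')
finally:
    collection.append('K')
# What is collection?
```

Step-by-step execution trace:
1. try: `collection.append('N')` → collection = ['N']. No exception raised.
2. `except` is skipped.
3. `else` runs: `collection.append('Y')` → collection = ['N', 'Y'].
4. `finally` always runs: `collection.append('K')` → collection = ['N', 'Y', 'K'].
Result: ['N', 'Y', 'K']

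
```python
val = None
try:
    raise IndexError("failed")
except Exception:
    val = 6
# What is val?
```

Step-by-step execution trace:
1. `raise IndexError(...)` raises IndexError.
2. `except Exception` matches (IndexError is a subclass of Exception) → val = 6.
Result: 6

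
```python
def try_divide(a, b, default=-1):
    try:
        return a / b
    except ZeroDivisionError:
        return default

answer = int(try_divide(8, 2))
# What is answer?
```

Step-by-step execution trace:
1. `try_divide(8, 2)` enters try: `return 8 / 2` → returns 4.0. No exception raised.
2. `except ZeroDivisionError` is skipped.
3. `int(4.0)` → 4 → answer = 4.
Result: 4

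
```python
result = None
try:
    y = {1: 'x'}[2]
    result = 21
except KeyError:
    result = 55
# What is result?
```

Step-by-step execution trace:
1. `y = {1: 'x'}[2]` raises KeyError.
2. `result = 21` is not reached.
3. `except KeyError` matches → result = 55.
Result: 55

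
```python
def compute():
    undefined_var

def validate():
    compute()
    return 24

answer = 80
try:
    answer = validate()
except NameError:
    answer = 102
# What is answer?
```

Step-by-step execution trace:
1. answer starts at 80.
2. try: `validate()` calls `compute()`.
3. `compute()` evaluates `undefined_var`, which raises NameError; it propagates through validate (uncaught).
4. `return 24` in validate is not reached; the assignment to answer does not complete.
5. `except NameError` matches → answer = 102.
Result: 102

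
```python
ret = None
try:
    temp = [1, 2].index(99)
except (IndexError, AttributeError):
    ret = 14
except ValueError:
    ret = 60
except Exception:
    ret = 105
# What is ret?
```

Step-by-step execution trace:
1. `temp = [1, 2].index(99)` raises ValueError.
2. `except (IndexError, AttributeError)` does not match ValueError; skipped.
3. `except ValueError` matches (exact type match) → ret = 60.
4. `except Exception` is not reached.
Result: 60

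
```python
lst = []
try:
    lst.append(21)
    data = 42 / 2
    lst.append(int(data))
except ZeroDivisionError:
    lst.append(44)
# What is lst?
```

Step-by-step execution trace:
1. try: `lst.append(21)` → lst = [21].
2. `data = 42 / 2` → data = 21.0. No exception raised.
3. `lst.append(int(data))` → lst = [21, 21].
4. `except ZeroDivisionError` is skipped (no exception was raised).
Result: [21, 21]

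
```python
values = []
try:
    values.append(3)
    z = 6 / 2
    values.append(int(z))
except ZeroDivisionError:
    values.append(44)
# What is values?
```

Step-by-step execution trace:
1. try: `values.append(3)` → values = [3].
2. `z = 6 / 2` → z = 3.0. No exception raised.
3. `values.append(int(z))` → values = [3, 3].
4. `except ZeroDivisionError` is skipped (no exception was raised).
Result: [3, 3]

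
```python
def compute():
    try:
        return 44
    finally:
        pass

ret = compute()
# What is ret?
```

Step-by-step execution trace:
1. `compute()` enters try: `return 44` sets pending return value 44.
2. Before returning, `finally: pass` runs (no effect).
3. compute() returns 44 → ret = 44.
Result: 44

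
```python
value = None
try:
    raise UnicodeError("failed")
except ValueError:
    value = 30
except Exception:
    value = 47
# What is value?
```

Step-by-step execution trace:
1. `raise UnicodeError(...)` raises UnicodeError.
2. `except ValueError` matches (UnicodeError is a subclass of ValueError) → value = 30.
3. `except Exception` is not reached.
Result: 30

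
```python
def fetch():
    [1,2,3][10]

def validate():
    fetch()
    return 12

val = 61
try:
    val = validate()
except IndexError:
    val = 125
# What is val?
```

Step-by-step execution trace:
1. val starts at 61.
2. try: `validate()` calls `fetch()`.
3. `fetch()` evaluates `[1,2,3][10]`, which raises IndexError; it propagates through validate (uncaught).
4. `return 12` in validate is not reached; the assignment to val does not complete.
5. `except IndexError` matches → val = 125.
Result: 125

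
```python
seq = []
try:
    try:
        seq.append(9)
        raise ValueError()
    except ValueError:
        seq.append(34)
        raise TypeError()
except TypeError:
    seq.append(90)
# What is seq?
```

Step-by-step execution trace:
1. Inner try: `seq.append(9)` → seq = [9].
2. `raise ValueError()` raises ValueError.
3. Inner `except ValueError` matches → `seq.append(34)` → seq = [9, 34].
4. `raise TypeError()` raises TypeError; propagates to outer try.
5. Outer `except TypeError` matches → `seq.append(90)` → seq = [9, 34, 90].
Result: [9, 34, 90]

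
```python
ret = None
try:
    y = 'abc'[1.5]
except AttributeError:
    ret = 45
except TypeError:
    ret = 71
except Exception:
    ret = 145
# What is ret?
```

Step-by-step execution trace:
1. `y = 'abc'[1.5]` raises TypeError.
2. `except AttributeError` does not match TypeError; skipped.
3. `except TypeError` matches → ret = 71.
4. Remaining except clauses are skipped.
Result: 71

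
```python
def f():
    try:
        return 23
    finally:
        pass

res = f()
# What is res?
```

Step-by-step execution trace:
1. `f()` enters try: `return 23` sets pending return value 23.
2. Before returning, `finally: pass` runs (no effect).
3. f() returns 23 → res = 23.
Result: 23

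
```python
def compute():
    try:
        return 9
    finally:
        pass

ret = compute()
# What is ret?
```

Step-by-step execution trace:
1. `compute()` enters try: `return 9` sets pending return value 9.
2. Before returning, `finally: pass` runs (no effect).
3. compute() returns 9 → ret = 9.
Result: 9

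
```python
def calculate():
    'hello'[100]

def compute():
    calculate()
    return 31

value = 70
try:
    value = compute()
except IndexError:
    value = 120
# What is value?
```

Step-by-step execution trace:
1. value starts at 70.
2. try: `compute()` calls `calculate()`.
3. `calculate()` evaluates `'hello'[100]`, which raises IndexError; it propagates through compute (uncaught).
4. `return 31` in compute is not reached; the assignment to value does not complete.
5. `except IndexError` matches → value = 120.
Result: 120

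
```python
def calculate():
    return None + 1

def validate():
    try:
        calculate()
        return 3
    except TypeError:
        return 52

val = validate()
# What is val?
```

Step-by-step execution trace:
1. `validate()` calls `calculate()`.
2. `calculate()` evaluates `None + 1`, which raises TypeError; it propagates to the caller.
3. `return 3` is not reached.
4. `except TypeError` in validate matches → returns 52.
5. val = 52.
Result: 52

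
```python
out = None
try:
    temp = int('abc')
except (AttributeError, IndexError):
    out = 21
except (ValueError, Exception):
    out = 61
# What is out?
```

Step-by-step execution trace:
1. `temp = int('abc')` raises ValueError.
2. `except (AttributeError, IndexError)` does not match ValueError; skipped.
3. `except (ValueError, Exception)` matches (ValueError is in the tuple) → out = 61.
Result: 61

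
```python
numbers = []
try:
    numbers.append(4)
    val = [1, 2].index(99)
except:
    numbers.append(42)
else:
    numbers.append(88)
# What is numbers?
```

Step-by-step execution trace:
1. try: `numbers.append(4)` → numbers = [4].
2. `val = [1, 2].index(99)` raises ValueError.
3. bare `except` matches → `numbers.append(42)` → numbers = [4, 42].
4. `else` is skipped (an exception was raised).
Result: [4, 42]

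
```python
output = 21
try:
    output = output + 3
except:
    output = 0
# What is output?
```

Step-by-step execution trace:
1. output starts at 21.
2. try: `output = output + 3` → output = 24. No exception raised.
3. `except` is skipped.
Result: 24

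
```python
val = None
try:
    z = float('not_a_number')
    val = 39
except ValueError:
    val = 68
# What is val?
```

Step-by-step execution trace:
1. `z = float('not_a_number')` raises ValueError.
2. `val = 39` is not reached.
3. `except ValueError` matches → val = 68.
Result: 68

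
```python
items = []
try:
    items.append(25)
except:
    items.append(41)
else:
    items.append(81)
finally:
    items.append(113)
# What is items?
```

Step-by-step execution trace:
1. try: `items.append(25)` → items = [25]. No exception raised.
2. `except` is skipped.
3. `else` runs: `items.append(81)` → items = [25, 81].
4. `finally` always runs: `items.append(113)` → items = [25, 81, 113].
Result: [25, 81, 113]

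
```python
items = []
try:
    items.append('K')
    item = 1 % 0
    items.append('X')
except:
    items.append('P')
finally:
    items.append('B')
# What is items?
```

Step-by-step execution trace:
1. try: `items.append('K')` → items = ['K'].
2. `item = 1 % 0` raises ZeroDivisionError; `items.append('X')` is not reached.
3. bare `except` matches → `items.append('P')` → items = ['K', 'P'].
4. finally always runs: `items.append('B')` → items = ['K', 'P', 'B'].
Result: ['K', 'P', 'B']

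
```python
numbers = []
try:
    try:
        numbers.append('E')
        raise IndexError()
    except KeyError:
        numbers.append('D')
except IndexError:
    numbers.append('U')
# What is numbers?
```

Step-by-step execution trace:
1. Inner try: `numbers.append('E')` → numbers = ['E'].
2. `raise IndexError()` raises IndexError.
3. Inner `except KeyError` does not match IndexError; exception propagates to outer try.
4. Outer `except IndexError` matches → `numbers.append('U')` → numbers = ['E', 'U'].
Result: ['E', 'U']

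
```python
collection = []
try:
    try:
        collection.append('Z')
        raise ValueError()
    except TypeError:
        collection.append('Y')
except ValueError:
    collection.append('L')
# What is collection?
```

Step-by-step execution trace:
1. Inner try: `collection.append('Z')` → collection = ['Z'].
2. `raise ValueError()` raises ValueError.
3. Inner `except TypeError` does not match ValueError; exception propagates to outer try.
4. Outer `except ValueError` matches → `collection.append('L')` → collection = ['Z', 'L'].
Result: ['Z', 'L']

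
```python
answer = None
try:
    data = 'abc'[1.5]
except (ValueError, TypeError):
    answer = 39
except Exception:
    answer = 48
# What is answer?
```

Step-by-step execution trace:
1. `data = 'abc'[1.5]` raises TypeError.
2. `except (ValueError, TypeError)` matches (TypeError is in the tuple) → answer = 39.
3. `except Exception` is not reached.
Result: 39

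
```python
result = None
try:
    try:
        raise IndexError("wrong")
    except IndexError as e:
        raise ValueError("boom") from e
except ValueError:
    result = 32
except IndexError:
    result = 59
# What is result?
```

Step-by-step execution trace:
1. Inner try raises IndexError; inner `except IndexError as e` catches it.
2. `raise ValueError(...) from e` raises ValueError (IndexError is attached as __cause__, but only ValueError is active).
3. Outer `except ValueError` matches → result = 32.
4. `except IndexError` is not reached.
Result: 32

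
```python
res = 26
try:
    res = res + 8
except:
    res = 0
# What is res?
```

Step-by-step execution trace:
1. res starts at 26.
2. try: `res = res + 8` → res = 34. No exception raised.
3. `except` is skipped.
Result: 34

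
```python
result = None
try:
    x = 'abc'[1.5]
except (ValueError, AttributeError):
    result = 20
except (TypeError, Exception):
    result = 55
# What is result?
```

Step-by-step execution trace:
1. `x = 'abc'[1.5]` raises TypeError.
2. `except (ValueError, AttributeError)` does not match TypeError; skipped.
3. `except (TypeError, Exception)` matches (TypeError is in the tuple) → result = 55.
Result: 55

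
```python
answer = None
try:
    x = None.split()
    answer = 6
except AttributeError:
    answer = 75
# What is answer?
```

Step-by-step execution trace:
1. `x = None.split()` raises AttributeError.
2. `answer = 6` is not reached.
3. `except AttributeError` matches → answer = 75.
Result: 75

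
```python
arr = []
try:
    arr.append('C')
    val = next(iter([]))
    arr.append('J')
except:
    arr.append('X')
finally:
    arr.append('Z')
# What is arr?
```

Step-by-step execution trace:
1. try: `arr.append('C')` → arr = ['C'].
2. `val = next(iter([]))` raises StopIteration; `arr.append('J')` is not reached.
3. bare `except` matches → `arr.append('X')` → arr = ['C', 'X'].
4. finally always runs: `arr.append('Z')` → arr = ['C', 'X', 'Z'].
Result: ['C', 'X', 'Z']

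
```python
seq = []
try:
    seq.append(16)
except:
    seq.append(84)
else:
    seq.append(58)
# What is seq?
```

Step-by-step execution trace:
1. try: `seq.append(16)` → seq = [16]. No exception raised.
2. `except` is skipped.
3. `else` runs (try completed without exception): `seq.append(58)` → seq = [16, 58].
Result: [16, 58]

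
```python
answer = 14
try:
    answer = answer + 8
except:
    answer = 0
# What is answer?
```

Step-by-step execution trace:
1. answer starts at 14.
2. try: `answer = answer + 8` → answer = 22. No exception raised.
3. `except` is skipped.
Result: 22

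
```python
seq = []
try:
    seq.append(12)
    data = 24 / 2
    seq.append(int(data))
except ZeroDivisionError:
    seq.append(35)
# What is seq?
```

Step-by-step execution trace:
1. try: `seq.append(12)` → seq = [12].
2. `data = 24 / 2` → data = 12.0. No exception raised.
3. `seq.append(int(data))` → seq = [12, 12].
4. `except ZeroDivisionError` is skipped (no exception was raised).
Result: [12, 12]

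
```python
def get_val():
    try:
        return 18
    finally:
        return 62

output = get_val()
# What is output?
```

Step-by-step execution trace:
1. `get_val()` enters try: `return 18` sets pending return value 18.
2. Before returning, `finally: return 62` runs and overrides the pending return.
3. get_val() returns 62 → output = 62.
Result: 62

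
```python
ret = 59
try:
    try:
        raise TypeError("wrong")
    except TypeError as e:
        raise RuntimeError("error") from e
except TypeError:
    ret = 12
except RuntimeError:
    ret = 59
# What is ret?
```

Step-by-step execution trace:
1. Inner try raises TypeError; inner `except TypeError as e` catches it.
2. `raise RuntimeError(...) from e` raises RuntimeError (TypeError is attached as __cause__, but only RuntimeError is active).
3. Outer `except TypeError` does not match RuntimeError; skipped.
4. Outer `except RuntimeError` matches → ret = 59.
Result: 59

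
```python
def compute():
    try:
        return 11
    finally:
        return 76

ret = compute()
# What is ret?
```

Step-by-step execution trace:
1. `compute()` enters try: `return 11` sets pending return value 11.
2. Before returning, `finally: return 76` runs and overrides the pending return.
3. compute() returns 76 → ret = 76.
Result: 76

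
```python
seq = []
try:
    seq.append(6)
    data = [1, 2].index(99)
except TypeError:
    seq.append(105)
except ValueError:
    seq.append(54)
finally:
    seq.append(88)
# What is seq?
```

Step-by-step execution trace:
1. try: `seq.append(6)` → seq = [6].
2. `data = [1, 2].index(99)` raises ValueError.
3. `except TypeError` does not match ValueError; skipped.
4. `except ValueError` matches → `seq.append(54)` → seq = [6, 54].
5. finally always runs: `seq.append(88)` → seq = [6, 54, 88].
Result: [6, 54, 88]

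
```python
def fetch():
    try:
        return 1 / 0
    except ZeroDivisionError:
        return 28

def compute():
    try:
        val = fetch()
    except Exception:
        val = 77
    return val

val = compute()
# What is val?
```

Step-by-step execution trace:
1. `compute()` calls `fetch()`.
2. In fetch: `1 / 0` raises ZeroDivisionError; `except ZeroDivisionError` catches it → returns 28.
3. In compute: `val = fetch()` → val = 28. No exception reaches compute.
4. `except Exception` is skipped; compute returns 28.
5. val = 28.
Result: 28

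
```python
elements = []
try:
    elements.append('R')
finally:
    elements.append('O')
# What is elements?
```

Step-by-step execution trace:
1. try: `elements.append('R')` → elements = ['R'].
2. The try body completes without raising.
3. finally always runs: `elements.append('O')` → elements = ['R', 'O'].
Result: ['R', 'O']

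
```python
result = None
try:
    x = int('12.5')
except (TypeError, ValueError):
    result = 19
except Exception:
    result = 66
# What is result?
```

Step-by-step execution trace:
1. `x = int('12.5')` raises ValueError.
2. `except (TypeError, ValueError)` matches (ValueError is in the tuple) → result = 19.
3. `except Exception` is not reached.
Result: 19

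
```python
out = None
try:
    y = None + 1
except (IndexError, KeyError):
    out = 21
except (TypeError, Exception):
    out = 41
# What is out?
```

Step-by-step execution trace:
1. `y = None + 1` raises TypeError.
2. `except (IndexError, KeyError)` does not match TypeError; skipped.
3. `except (TypeError, Exception)` matches (TypeError is in the tuple) → out = 41.
Result: 41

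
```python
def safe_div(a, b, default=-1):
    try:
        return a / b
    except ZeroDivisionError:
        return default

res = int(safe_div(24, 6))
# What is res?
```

Step-by-step execution trace:
1. `safe_div(24, 6)` enters try: `return 24 / 6` → returns 4.0. No exception raised.
2. `except ZeroDivisionError` is skipped.
3. `int(4.0)` → 4 → res = 4.
Result: 4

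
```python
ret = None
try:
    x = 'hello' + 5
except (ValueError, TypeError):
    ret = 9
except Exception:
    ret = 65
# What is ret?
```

Step-by-step execution trace:
1. `x = 'hello' + 5` raises TypeError.
2. `except (ValueError, TypeError)` matches (TypeError is in the tuple) → ret = 9.
3. `except Exception` is not reached.
Result: 9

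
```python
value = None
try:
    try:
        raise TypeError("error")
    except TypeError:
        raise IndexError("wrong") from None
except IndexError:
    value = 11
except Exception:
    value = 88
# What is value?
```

Step-by-step execution trace:
1. Inner try raises TypeError; inner `except TypeError` catches it.
2. `raise IndexError(...) from None` raises IndexError (from None suppresses __context__, but the active exception is still IndexError).
3. Outer `except IndexError` matches → value = 11.
4. `except Exception` is not reached.
Result: 11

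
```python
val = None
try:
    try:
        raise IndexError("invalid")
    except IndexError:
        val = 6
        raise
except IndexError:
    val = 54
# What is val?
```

Step-by-step execution trace:
1. Inner try: `raise IndexError("invalid")` raises IndexError.
2. Inner `except IndexError` matches → val = 6.
3. bare `raise` re-raises the same IndexError.
4. Outer `except IndexError` matches → val = 54.
Result: 54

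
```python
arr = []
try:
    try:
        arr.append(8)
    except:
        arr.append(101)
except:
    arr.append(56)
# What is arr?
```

Step-by-step execution trace:
1. Inner try: `arr.append(8)` → arr = [8]. No exception raised.
2. Inner `except` is skipped.
3. Inner try completes normally; outer `except` is skipped.
Result: [8]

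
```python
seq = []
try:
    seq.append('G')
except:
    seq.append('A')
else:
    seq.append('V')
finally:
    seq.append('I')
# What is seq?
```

Step-by-step execution trace:
1. try: `seq.append('G')` → seq = ['G']. No exception raised.
2. `except` is skipped.
3. `else` runs: `seq.append('V')` → seq = ['G', 'V'].
4. `finally` always runs: `seq.append('I')` → seq = ['G', 'V', 'I'].
Result: ['G', 'V', 'I']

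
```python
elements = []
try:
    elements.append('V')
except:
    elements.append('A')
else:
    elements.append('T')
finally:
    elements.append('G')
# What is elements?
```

Step-by-step execution trace:
1. try: `elements.append('V')` → elements = ['V']. No exception raised.
2. `except` is skipped.
3. `else` runs: `elements.append('T')` → elements = ['V', 'T'].
4. `finally` always runs: `elements.append('G')` → elements = ['V', 'T', 'G'].
Result: ['V', 'T', 'G']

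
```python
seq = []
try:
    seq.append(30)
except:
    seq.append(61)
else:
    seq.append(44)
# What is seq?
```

Step-by-step execution trace:
1. try: `seq.append(30)` → seq = [30]. No exception raised.
2. `except` is skipped.
3. `else` runs (try completed without exception): `seq.append(44)` → seq = [30, 44].
Result: [30, 44]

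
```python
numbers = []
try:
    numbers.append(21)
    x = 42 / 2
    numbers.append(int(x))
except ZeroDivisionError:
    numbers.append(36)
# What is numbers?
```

Step-by-step execution trace:
1. try: `numbers.append(21)` → numbers = [21].
2. `x = 42 / 2` → x = 21.0. No exception raised.
3. `numbers.append(int(x))` → numbers = [21, 21].
4. `except ZeroDivisionError` is skipped (no exception was raised).
Result: [21, 21]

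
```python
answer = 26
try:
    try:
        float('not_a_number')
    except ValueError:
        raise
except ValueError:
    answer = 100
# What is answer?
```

Step-by-step execution trace:
1. Inner try: `float('not_a_number')` raises ValueError.
2. Inner `except ValueError` matches; bare `raise` re-raises the same ValueError.
3. Outer `except ValueError` matches → answer = 100.
Result: 100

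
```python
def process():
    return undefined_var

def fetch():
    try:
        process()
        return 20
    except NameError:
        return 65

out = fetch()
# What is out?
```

Step-by-step execution trace:
1. `fetch()` calls `process()`.
2. `process()` evaluates `undefined_var`, which raises NameError; it propagates to the caller.
3. `return 20` is not reached.
4. `except NameError` in fetch matches → returns 65.
5. out = 65.
Result: 65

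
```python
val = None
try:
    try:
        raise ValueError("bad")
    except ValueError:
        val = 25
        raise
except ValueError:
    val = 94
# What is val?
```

Step-by-step execution trace:
1. Inner try: `raise ValueError("bad")` raises ValueError.
2. Inner `except ValueError` matches → val = 25.
3. bare `raise` re-raises the same ValueError.
4. Outer `except ValueError` matches → val = 94.
Result: 94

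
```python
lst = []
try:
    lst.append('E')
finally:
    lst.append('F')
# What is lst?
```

Step-by-step execution trace:
1. try: `lst.append('E')` → lst = ['E'].
2. The try body completes without raising.
3. finally always runs: `lst.append('F')` → lst = ['E', 'F'].
Result: ['E', 'F']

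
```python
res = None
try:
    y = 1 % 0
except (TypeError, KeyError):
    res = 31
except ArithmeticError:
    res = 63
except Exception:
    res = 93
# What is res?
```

Step-by-step execution trace:
1. `y = 1 % 0` raises ZeroDivisionError.
2. `except (TypeError, KeyError)` does not match ZeroDivisionError; skipped.
3. `except ArithmeticError` matches (ZeroDivisionError is a subclass of ArithmeticError) → res = 63.
4. `except Exception` is not reached.
Result: 63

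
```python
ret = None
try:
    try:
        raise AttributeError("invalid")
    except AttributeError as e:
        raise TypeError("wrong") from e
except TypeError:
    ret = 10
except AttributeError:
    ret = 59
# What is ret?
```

Step-by-step execution trace:
1. Inner try raises AttributeError; inner `except AttributeError as e` catches it.
2. `raise TypeError(...) from e` raises TypeError (AttributeError is attached as __cause__, but only TypeError is active).
3. Outer `except TypeError` matches → ret = 10.
4. `except AttributeError` is not reached.
Result: 10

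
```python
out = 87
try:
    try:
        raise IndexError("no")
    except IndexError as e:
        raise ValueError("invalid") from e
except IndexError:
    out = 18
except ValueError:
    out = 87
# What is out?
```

Step-by-step execution trace:
1. Inner try raises IndexError; inner `except IndexError as e` catches it.
2. `raise ValueError(...) from e` raises ValueError (IndexError is attached as __cause__, but only ValueError is active).
3. Outer `except IndexError` does not match ValueError; skipped.
4. Outer `except ValueError` matches → out = 87.
Result: 87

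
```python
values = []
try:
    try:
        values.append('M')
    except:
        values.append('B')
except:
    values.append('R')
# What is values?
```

Step-by-step execution trace:
1. Inner try: `values.append('M')` → values = ['M']. No exception raised.
2. Inner `except` is skipped.
3. Inner try completes normally; outer `except` is skipped.
Result: ['M']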